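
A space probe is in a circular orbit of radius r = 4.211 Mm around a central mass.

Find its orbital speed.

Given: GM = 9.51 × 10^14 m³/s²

Convert to SI: r = 4.211 Mm = 4.211e+06 m.
For a circular orbit, gravity supplies the centripetal force, so v = √(GM / r).
v = √(9.51e+14 / 4.211e+06) m/s ≈ 1.503e+04 m/s = 15.03 km/s.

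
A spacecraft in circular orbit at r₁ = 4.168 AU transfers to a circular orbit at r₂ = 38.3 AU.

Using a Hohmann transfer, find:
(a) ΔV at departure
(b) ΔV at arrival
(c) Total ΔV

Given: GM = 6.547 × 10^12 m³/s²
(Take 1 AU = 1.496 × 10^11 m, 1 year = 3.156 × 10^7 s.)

Convert to SI: r₁ = 4.168 AU = 6.23533e+11 m; r₂ = 38.3 AU = 5.72968e+12 m.
Transfer semi-major axis: a_t = (r₁ + r₂)/2 = (6.23533e+11 + 5.72968e+12)/2 = 3.17661e+12 m.
Circular speeds: v₁ = √(GM/r₁) = 3.24035 m/s, v₂ = √(GM/r₂) = 1.06895 m/s.
Transfer speeds (vis-viva v² = GM(2/r − 1/a_t)): v₁ᵗ = 4.35186 m/s, v₂ᵗ = 0.473592 m/s.
(a) ΔV₁ = |v₁ᵗ − v₁| ≈ 1.112 m/s = 0.0002345 AU/year.
(b) ΔV₂ = |v₂ − v₂ᵗ| ≈ 0.5954 m/s = 0.0001256 AU/year.
(c) ΔV_total = ΔV₁ + ΔV₂ ≈ 1.707 m/s = 0.0003601 AU/year.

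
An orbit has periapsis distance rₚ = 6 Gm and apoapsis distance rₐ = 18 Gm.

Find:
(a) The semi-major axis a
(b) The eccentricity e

Convert to SI: rₚ = 6 Gm = 6e+09 m; rₐ = 18 Gm = 1.8e+10 m.
(a) a = (rₚ + rₐ) / 2 = (6e+09 + 1.8e+10) / 2 ≈ 1.2e+10 m = 12 Gm.
(b) e = (rₐ − rₚ) / (rₐ + rₚ) = (1.8e+10 − 6e+09) / (1.8e+10 + 6e+09) ≈ 0.5.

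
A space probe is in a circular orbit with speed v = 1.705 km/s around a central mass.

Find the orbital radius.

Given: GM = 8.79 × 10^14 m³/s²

Convert to SI: v = 1.705 km/s = 1705 m/s.
For a circular orbit, v² = GM / r, so r = GM / v².
r = 8.79e+14 / (1705)² m ≈ 3.024e+08 m = 3.024 × 10^8 m.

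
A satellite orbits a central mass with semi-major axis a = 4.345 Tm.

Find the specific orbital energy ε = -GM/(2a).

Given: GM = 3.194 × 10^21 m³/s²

Convert to SI: a = 4.345 Tm = 4.345e+12 m.
ε = −GM / (2a).
ε = −3.194e+21 / (2 · 4.345e+12) J/kg ≈ -3.675e+08 J/kg = -367.5 MJ/kg.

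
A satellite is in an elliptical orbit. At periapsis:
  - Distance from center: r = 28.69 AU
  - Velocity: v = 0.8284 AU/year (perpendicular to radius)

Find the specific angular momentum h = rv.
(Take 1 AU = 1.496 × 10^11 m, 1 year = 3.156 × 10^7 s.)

Convert to SI: r = 28.69 AU = 4.29202e+12 m; v = 0.8284 AU/year = 3926.76 m/s.
With v perpendicular to r, h = r · v.
h = 4.29202e+12 · 3926.76 m²/s ≈ 1.685e+16 m²/s.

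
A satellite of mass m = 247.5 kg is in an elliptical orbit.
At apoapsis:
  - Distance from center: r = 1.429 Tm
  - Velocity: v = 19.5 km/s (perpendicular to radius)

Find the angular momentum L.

Convert to SI: r = 1.429 Tm = 1.429e+12 m; v = 19.5 km/s = 19500 m/s.
Since v is perpendicular to r, L = m · v · r.
L = 247.5 · 19500 · 1.429e+12 kg·m²/s ≈ 6.897e+18 kg·m²/s.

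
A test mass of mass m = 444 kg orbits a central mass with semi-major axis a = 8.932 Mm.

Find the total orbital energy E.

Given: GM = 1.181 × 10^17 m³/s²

Convert to SI: a = 8.932 Mm = 8.932e+06 m.
E = −GMm / (2a).
E = −1.181e+17 · 444 / (2 · 8.932e+06) J ≈ -2.935e+12 J = -2.935 TJ.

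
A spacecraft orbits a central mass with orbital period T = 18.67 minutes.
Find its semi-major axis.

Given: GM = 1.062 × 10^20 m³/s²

Convert to SI: T = 18.67 minutes = 1120.2 s.
Invert Kepler's third law: a = (GM · T² / (4π²))^(1/3).
Substituting T = 1120.2 s and GM = 1.062e+20 m³/s²:
a = (1.062e+20 · (1120.2)² / (4π²))^(1/3) m
a ≈ 1.5e+08 m = 150 Mm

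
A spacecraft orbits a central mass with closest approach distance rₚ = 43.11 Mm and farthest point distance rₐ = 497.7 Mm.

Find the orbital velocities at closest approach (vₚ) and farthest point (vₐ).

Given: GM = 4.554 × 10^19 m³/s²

Convert to SI: rₚ = 43.11 Mm = 4.311e+07 m; rₐ = 497.7 Mm = 4.977e+08 m.
Use the vis-viva equation v² = GM(2/r − 1/a) with a = (rₚ + rₐ)/2 = (4.311e+07 + 4.977e+08)/2 = 2.70405e+08 m.
vₚ = √(GM · (2/rₚ − 1/a)) = √(4.554e+19 · (2/4.311e+07 − 1/2.70405e+08)) m/s ≈ 1.394e+06 m/s = 1394 km/s.
vₐ = √(GM · (2/rₐ − 1/a)) = √(4.554e+19 · (2/4.977e+08 − 1/2.70405e+08)) m/s ≈ 1.208e+05 m/s = 120.8 km/s.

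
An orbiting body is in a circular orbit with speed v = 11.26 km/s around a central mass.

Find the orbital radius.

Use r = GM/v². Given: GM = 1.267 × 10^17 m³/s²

Convert to SI: v = 11.26 km/s = 11260 m/s.
For a circular orbit, v² = GM / r, so r = GM / v².
r = 1.267e+17 / (11260)² m ≈ 9.993e+08 m = 999.3 Mm.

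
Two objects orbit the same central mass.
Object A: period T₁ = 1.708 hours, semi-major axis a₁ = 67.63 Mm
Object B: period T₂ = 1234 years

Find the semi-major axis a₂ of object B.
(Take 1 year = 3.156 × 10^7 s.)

Convert to SI: T₁ = 1.708 hours = 6148.8 s; a₁ = 67.63 Mm = 6.763e+07 m; T₂ = 1234 years = 3.8945e+10 s.
Kepler's third law: (T₁/T₂)² = (a₁/a₂)³ ⇒ a₂ = a₁ · (T₂/T₁)^(2/3).
T₂/T₁ = 3.8945e+10 / 6148.8 = 6.33376e+06.
a₂ = 6.763e+07 · (6.33376e+06)^(2/3) m ≈ 2.315e+12 m = 2.315 Tm.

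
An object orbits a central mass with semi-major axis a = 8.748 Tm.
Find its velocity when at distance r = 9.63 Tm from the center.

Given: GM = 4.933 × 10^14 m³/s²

Convert to SI: a = 8.748 Tm = 8.748e+12 m; r = 9.63 Tm = 9.63e+12 m.
Vis-viva: v = √(GM · (2/r − 1/a)).
2/r − 1/a = 2/9.63e+12 − 1/8.748e+12 = 9.33725e-14 m⁻¹.
v = √(4.933e+14 · 9.33725e-14) m/s ≈ 6.787 m/s = 6.787 m/s.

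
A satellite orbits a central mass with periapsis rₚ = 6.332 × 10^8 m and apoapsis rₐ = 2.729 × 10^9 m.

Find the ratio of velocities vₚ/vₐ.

Conservation of angular momentum gives rₚvₚ = rₐvₐ, so vₚ/vₐ = rₐ/rₚ.
vₚ/vₐ = 2.729e+09 / 6.332e+08 ≈ 4.31.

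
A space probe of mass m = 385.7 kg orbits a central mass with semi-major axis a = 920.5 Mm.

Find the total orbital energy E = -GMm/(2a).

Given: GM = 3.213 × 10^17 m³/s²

Convert to SI: a = 920.5 Mm = 9.205e+08 m.
E = −GMm / (2a).
E = −3.213e+17 · 385.7 / (2 · 9.205e+08) J ≈ -6.731e+10 J = -67.31 GJ.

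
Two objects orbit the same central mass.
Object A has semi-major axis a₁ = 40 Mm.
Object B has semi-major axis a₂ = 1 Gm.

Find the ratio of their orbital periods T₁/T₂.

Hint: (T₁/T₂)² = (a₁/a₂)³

Convert to SI: a₁ = 40 Mm = 4e+07 m; a₂ = 1 Gm = 1e+09 m.
From Kepler's third law, (T₁/T₂)² = (a₁/a₂)³, so T₁/T₂ = (a₁/a₂)^(3/2).
a₁/a₂ = 4e+07 / 1e+09 = 0.04.
T₁/T₂ = (0.04)^(3/2) ≈ 0.008.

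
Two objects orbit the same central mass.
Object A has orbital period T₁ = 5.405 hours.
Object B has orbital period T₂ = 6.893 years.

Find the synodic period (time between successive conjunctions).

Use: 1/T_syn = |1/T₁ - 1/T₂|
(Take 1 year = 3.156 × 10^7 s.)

Convert to SI: T₁ = 5.405 hours = 19458 s; T₂ = 6.893 years = 2.17543e+08 s.
T_syn = |T₁ · T₂ / (T₁ − T₂)|.
T_syn = |19458 · 2.17543e+08 / (19458 − 2.17543e+08)| s ≈ 1.946e+04 s = 5.405 hours.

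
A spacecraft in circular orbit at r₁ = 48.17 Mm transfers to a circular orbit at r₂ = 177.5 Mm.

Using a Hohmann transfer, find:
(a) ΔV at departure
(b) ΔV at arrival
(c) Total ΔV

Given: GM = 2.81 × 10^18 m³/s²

Convert to SI: r₁ = 48.17 Mm = 4.817e+07 m; r₂ = 177.5 Mm = 1.775e+08 m.
Transfer semi-major axis: a_t = (r₁ + r₂)/2 = (4.817e+07 + 1.775e+08)/2 = 1.12835e+08 m.
Circular speeds: v₁ = √(GM/r₁) = 241527 m/s, v₂ = √(GM/r₂) = 125821 m/s.
Transfer speeds (vis-viva v² = GM(2/r − 1/a_t)): v₁ᵗ = 302930 m/s, v₂ᵗ = 82209.2 m/s.
(a) ΔV₁ = |v₁ᵗ − v₁| ≈ 6.14e+04 m/s = 61.4 km/s.
(b) ΔV₂ = |v₂ − v₂ᵗ| ≈ 4.361e+04 m/s = 43.61 km/s.
(c) ΔV_total = ΔV₁ + ΔV₂ ≈ 1.05e+05 m/s = 105 km/s.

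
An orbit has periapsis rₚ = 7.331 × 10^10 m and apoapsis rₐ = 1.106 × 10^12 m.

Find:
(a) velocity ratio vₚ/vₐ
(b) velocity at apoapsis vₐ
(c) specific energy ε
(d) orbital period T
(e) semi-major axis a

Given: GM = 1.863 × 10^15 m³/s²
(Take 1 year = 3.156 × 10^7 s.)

(a) Conservation of angular momentum (rₚvₚ = rₐvₐ) gives vₚ/vₐ = rₐ/rₚ = 1.106e+12/7.331e+10 ≈ 15.09
(b) With a = (rₚ + rₐ)/2 = 5.89655e+11 m, vₐ = √(GM (2/rₐ − 1/a)) = √(1.863e+15 · (2/1.106e+12 − 1/5.89655e+11)) m/s ≈ 14.47 m/s
(c) With a = (rₚ + rₐ)/2 = 5.89655e+11 m, ε = −GM/(2a) = −1.863e+15/(2 · 5.89655e+11) J/kg ≈ -1580 J/kg
(d) With a = (rₚ + rₐ)/2 = 5.89655e+11 m, T = 2π √(a³/GM) = 2π √((5.89655e+11)³/1.863e+15) s ≈ 6.591e+10 s
(e) a = (rₚ + rₐ)/2 = (7.331e+10 + 1.106e+12)/2 ≈ 5.897e+11 m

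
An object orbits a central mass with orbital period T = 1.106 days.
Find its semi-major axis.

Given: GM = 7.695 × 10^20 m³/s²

Convert to SI: T = 1.106 days = 95558.4 s.
Invert Kepler's third law: a = (GM · T² / (4π²))^(1/3).
Substituting T = 95558.4 s and GM = 7.695e+20 m³/s²:
a = (7.695e+20 · (95558.4)² / (4π²))^(1/3) m
a ≈ 5.625e+09 m = 5.625 Gm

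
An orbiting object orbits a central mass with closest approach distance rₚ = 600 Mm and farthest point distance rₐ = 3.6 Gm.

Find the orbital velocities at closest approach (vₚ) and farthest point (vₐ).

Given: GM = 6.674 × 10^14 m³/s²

Convert to SI: rₚ = 600 Mm = 6e+08 m; rₐ = 3.6 Gm = 3.6e+09 m.
Use the vis-viva equation v² = GM(2/r − 1/a) with a = (rₚ + rₐ)/2 = (6e+08 + 3.6e+09)/2 = 2.1e+09 m.
vₚ = √(GM · (2/rₚ − 1/a)) = √(6.674e+14 · (2/6e+08 − 1/2.1e+09)) m/s ≈ 1381 m/s = 1.381 km/s.
vₐ = √(GM · (2/rₐ − 1/a)) = √(6.674e+14 · (2/3.6e+09 − 1/2.1e+09)) m/s ≈ 230.1 m/s = 230.1 m/s.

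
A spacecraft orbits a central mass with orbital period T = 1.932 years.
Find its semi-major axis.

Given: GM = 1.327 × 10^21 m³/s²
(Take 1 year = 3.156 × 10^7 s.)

Convert to SI: T = 1.932 years = 6.09739e+07 s.
Invert Kepler's third law: a = (GM · T² / (4π²))^(1/3).
Substituting T = 6.09739e+07 s and GM = 1.327e+21 m³/s²:
a = (1.327e+21 · (6.09739e+07)² / (4π²))^(1/3) m
a ≈ 5e+11 m = 500 Gm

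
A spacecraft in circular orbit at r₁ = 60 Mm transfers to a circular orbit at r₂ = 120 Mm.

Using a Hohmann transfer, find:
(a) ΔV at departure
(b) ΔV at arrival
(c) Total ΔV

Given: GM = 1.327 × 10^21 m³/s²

Convert to SI: r₁ = 60 Mm = 6e+07 m; r₂ = 120 Mm = 1.2e+08 m.
Transfer semi-major axis: a_t = (r₁ + r₂)/2 = (6e+07 + 1.2e+08)/2 = 9e+07 m.
Circular speeds: v₁ = √(GM/r₁) = 4.70284e+06 m/s, v₂ = √(GM/r₂) = 3.32541e+06 m/s.
Transfer speeds (vis-viva v² = GM(2/r − 1/a_t)): v₁ᵗ = 5.43037e+06 m/s, v₂ᵗ = 2.71518e+06 m/s.
(a) ΔV₁ = |v₁ᵗ − v₁| ≈ 7.275e+05 m/s = 727.5 km/s.
(b) ΔV₂ = |v₂ − v₂ᵗ| ≈ 6.102e+05 m/s = 610.2 km/s.
(c) ΔV_total = ΔV₁ + ΔV₂ ≈ 1.338e+06 m/s = 1338 km/s.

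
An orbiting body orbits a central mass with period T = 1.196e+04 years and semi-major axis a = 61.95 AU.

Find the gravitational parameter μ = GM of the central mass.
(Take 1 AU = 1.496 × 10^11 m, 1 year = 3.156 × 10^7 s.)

Convert to SI: T = 1.196e+04 years = 3.77458e+11 s; a = 61.95 AU = 9.26772e+12 m.
GM = 4π² · a³ / T².
GM = 4π² · (9.26772e+12)³ / (3.77458e+11)² m³/s² ≈ 2.206e+17 m³/s² = 2.206 × 10^17 m³/s².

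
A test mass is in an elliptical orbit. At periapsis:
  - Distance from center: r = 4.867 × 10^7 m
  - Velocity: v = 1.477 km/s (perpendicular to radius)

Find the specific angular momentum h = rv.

Convert to SI: v = 1.477 km/s = 1477 m/s.
With v perpendicular to r, h = r · v.
h = 4.867e+07 · 1477 m²/s ≈ 7.189e+10 m²/s.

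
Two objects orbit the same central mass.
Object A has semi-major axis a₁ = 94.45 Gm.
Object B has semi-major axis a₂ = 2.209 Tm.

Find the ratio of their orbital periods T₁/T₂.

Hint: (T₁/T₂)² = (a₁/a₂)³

Convert to SI: a₁ = 94.45 Gm = 9.445e+10 m; a₂ = 2.209 Tm = 2.209e+12 m.
From Kepler's third law, (T₁/T₂)² = (a₁/a₂)³, so T₁/T₂ = (a₁/a₂)^(3/2).
a₁/a₂ = 9.445e+10 / 2.209e+12 = 0.0427569.
T₁/T₂ = (0.0427569)^(3/2) ≈ 0.008841.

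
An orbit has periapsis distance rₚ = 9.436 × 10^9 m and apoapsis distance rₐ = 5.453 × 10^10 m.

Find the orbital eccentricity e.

e = (rₐ − rₚ) / (rₐ + rₚ).
e = (5.453e+10 − 9.436e+09) / (5.453e+10 + 9.436e+09) = 4.5094e+10 / 6.3966e+10 ≈ 0.705.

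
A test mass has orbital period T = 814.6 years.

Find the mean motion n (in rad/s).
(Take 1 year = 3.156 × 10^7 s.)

Convert to SI: T = 814.6 years = 2.57088e+10 s.
n = 2π / T.
n = 2π / 2.57088e+10 s ≈ 2.444e-10 rad/s.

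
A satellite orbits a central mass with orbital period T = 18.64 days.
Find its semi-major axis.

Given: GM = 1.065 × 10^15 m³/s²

Convert to SI: T = 18.64 days = 1.6105e+06 s.
Invert Kepler's third law: a = (GM · T² / (4π²))^(1/3).
Substituting T = 1.6105e+06 s and GM = 1.065e+15 m³/s²:
a = (1.065e+15 · (1.6105e+06)² / (4π²))^(1/3) m
a ≈ 4.121e+08 m = 412.1 Mm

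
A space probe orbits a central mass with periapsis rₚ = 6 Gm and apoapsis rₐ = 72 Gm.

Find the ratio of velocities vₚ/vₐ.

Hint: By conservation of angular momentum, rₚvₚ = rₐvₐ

Convert to SI: rₚ = 6 Gm = 6e+09 m; rₐ = 72 Gm = 7.2e+10 m.
Conservation of angular momentum gives rₚvₚ = rₐvₐ, so vₚ/vₐ = rₐ/rₚ.
vₚ/vₐ = 7.2e+10 / 6e+09 ≈ 12.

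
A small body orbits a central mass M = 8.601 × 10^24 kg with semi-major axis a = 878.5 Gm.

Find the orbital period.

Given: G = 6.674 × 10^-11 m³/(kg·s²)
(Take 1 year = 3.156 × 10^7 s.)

Convert to SI: a = 878.5 Gm = 8.785e+11 m.
GM = G · M = 6.674e-11 · 8.601e+24 = 5.74031e+14 m³/s².
Kepler's third law: T = 2π √(a³ / GM).
Substituting a = 8.785e+11 m and GM = 5.74031e+14 m³/s²:
T = 2π √((8.785e+11)³ / 5.74031e+14) s
T ≈ 2.159e+11 s = 6842 years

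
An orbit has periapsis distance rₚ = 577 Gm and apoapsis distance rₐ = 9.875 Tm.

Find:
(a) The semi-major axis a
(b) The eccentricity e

Convert to SI: rₚ = 577 Gm = 5.77e+11 m; rₐ = 9.875 Tm = 9.875e+12 m.
(a) a = (rₚ + rₐ) / 2 = (5.77e+11 + 9.875e+12) / 2 ≈ 5.226e+12 m = 5.226 Tm.
(b) e = (rₐ − rₚ) / (rₐ + rₚ) = (9.875e+12 − 5.77e+11) / (9.875e+12 + 5.77e+11) ≈ 0.8896.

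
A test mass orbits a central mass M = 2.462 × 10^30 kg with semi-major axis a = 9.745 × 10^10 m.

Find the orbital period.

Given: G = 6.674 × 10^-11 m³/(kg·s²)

GM = G · M = 6.674e-11 · 2.462e+30 = 1.64314e+20 m³/s².
Kepler's third law: T = 2π √(a³ / GM).
Substituting a = 9.745e+10 m and GM = 1.64314e+20 m³/s²:
T = 2π √((9.745e+10)³ / 1.64314e+20) s
T ≈ 1.491e+07 s = 172.6 days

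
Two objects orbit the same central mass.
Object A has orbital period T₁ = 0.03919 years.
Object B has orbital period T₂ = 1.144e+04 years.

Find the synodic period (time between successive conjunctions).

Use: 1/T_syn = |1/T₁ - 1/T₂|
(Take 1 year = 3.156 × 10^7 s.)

Convert to SI: T₁ = 0.03919 years = 1.23684e+06 s; T₂ = 1.144e+04 years = 3.61046e+11 s.
T_syn = |T₁ · T₂ / (T₁ − T₂)|.
T_syn = |1.23684e+06 · 3.61046e+11 / (1.23684e+06 − 3.61046e+11)| s ≈ 1.237e+06 s = 0.03919 years.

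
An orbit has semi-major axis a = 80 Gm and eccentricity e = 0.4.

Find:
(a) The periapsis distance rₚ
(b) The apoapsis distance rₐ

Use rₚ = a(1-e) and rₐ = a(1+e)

Convert to SI: a = 80 Gm = 8e+10 m.
(a) rₚ = a(1 − e) = 8e+10 · (1 − 0.4) = 8e+10 · 0.6 ≈ 4.8e+10 m = 48 Gm.
(b) rₐ = a(1 + e) = 8e+10 · (1 + 0.4) = 8e+10 · 1.4 ≈ 1.12e+11 m = 112 Gm.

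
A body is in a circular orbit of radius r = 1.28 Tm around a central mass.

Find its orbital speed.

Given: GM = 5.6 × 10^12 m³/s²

Convert to SI: r = 1.28 Tm = 1.28e+12 m.
For a circular orbit, gravity supplies the centripetal force, so v = √(GM / r).
v = √(5.6e+12 / 1.28e+12) m/s ≈ 2.092 m/s = 2.092 m/s.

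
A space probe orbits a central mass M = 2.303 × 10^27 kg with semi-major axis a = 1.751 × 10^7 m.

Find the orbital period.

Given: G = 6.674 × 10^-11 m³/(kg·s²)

GM = G · M = 6.674e-11 · 2.303e+27 = 1.53702e+17 m³/s².
Kepler's third law: T = 2π √(a³ / GM).
Substituting a = 1.751e+07 m and GM = 1.53702e+17 m³/s²:
T = 2π √((1.751e+07)³ / 1.53702e+17) s
T ≈ 1174 s = 19.57 minutes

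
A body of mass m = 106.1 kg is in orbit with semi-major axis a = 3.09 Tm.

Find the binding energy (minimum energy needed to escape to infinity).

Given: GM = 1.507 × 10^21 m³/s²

Convert to SI: a = 3.09 Tm = 3.09e+12 m.
Total orbital energy is E = −GMm/(2a); binding energy is E_bind = −E = GMm/(2a).
E_bind = 1.507e+21 · 106.1 / (2 · 3.09e+12) J ≈ 2.587e+10 J = 25.87 GJ.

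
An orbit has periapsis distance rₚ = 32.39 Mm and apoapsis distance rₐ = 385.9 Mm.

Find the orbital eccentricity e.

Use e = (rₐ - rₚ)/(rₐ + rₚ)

Convert to SI: rₚ = 32.39 Mm = 3.239e+07 m; rₐ = 385.9 Mm = 3.859e+08 m.
e = (rₐ − rₚ) / (rₐ + rₚ).
e = (3.859e+08 − 3.239e+07) / (3.859e+08 + 3.239e+07) = 3.5351e+08 / 4.1829e+08 ≈ 0.8451.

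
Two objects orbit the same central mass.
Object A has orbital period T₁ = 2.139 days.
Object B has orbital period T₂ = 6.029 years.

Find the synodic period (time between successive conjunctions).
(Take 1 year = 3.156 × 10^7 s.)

Convert to SI: T₁ = 2.139 days = 184810 s; T₂ = 6.029 years = 1.90275e+08 s.
T_syn = |T₁ · T₂ / (T₁ − T₂)|.
T_syn = |184810 · 1.90275e+08 / (184810 − 1.90275e+08)| s ≈ 1.85e+05 s = 2.141 days.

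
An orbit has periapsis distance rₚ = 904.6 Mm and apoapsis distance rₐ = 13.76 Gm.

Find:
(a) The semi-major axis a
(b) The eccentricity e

Convert to SI: rₚ = 904.6 Mm = 9.046e+08 m; rₐ = 13.76 Gm = 1.376e+10 m.
(a) a = (rₚ + rₐ) / 2 = (9.046e+08 + 1.376e+10) / 2 ≈ 7.332e+09 m = 7.332 Gm.
(b) e = (rₐ − rₚ) / (rₐ + rₚ) = (1.376e+10 − 9.046e+08) / (1.376e+10 + 9.046e+08) ≈ 0.8766.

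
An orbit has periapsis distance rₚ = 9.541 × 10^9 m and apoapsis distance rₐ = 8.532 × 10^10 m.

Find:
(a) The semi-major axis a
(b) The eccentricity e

(a) a = (rₚ + rₐ) / 2 = (9.541e+09 + 8.532e+10) / 2 ≈ 4.743e+10 m = 4.743 × 10^10 m.
(b) e = (rₐ − rₚ) / (rₐ + rₚ) = (8.532e+10 − 9.541e+09) / (8.532e+10 + 9.541e+09) ≈ 0.7988.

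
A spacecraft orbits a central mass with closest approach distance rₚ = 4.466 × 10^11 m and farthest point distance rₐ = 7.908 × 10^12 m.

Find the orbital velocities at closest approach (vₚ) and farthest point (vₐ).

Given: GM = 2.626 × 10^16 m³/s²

Use the vis-viva equation v² = GM(2/r − 1/a) with a = (rₚ + rₐ)/2 = (4.466e+11 + 7.908e+12)/2 = 4.1773e+12 m.
vₚ = √(GM · (2/rₚ − 1/a)) = √(2.626e+16 · (2/4.466e+11 − 1/4.1773e+12)) m/s ≈ 333.6 m/s = 333.6 m/s.
vₐ = √(GM · (2/rₐ − 1/a)) = √(2.626e+16 · (2/7.908e+12 − 1/4.1773e+12)) m/s ≈ 18.84 m/s = 18.84 m/s.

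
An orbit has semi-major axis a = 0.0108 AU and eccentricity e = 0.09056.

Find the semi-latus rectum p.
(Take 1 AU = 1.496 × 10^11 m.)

Convert to SI: a = 0.0108 AU = 1.61568e+09 m.
p = a (1 − e²).
p = 1.61568e+09 · (1 − (0.09056)²) = 1.61568e+09 · 0.991799 ≈ 1.602e+09 m = 0.01071 AU.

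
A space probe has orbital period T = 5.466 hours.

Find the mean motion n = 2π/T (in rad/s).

Convert to SI: T = 5.466 hours = 19677.6 s.
n = 2π / T.
n = 2π / 19677.6 s ≈ 0.0003193 rad/s.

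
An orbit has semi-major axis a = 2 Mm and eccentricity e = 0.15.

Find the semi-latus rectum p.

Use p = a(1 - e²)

Convert to SI: a = 2 Mm = 2e+06 m.
p = a (1 − e²).
p = 2e+06 · (1 − (0.15)²) = 2e+06 · 0.9775 ≈ 1.955e+06 m = 1.955 Mm.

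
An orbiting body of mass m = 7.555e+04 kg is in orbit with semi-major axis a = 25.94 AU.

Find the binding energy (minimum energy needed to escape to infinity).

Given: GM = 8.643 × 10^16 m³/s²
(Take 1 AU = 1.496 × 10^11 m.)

Convert to SI: a = 25.94 AU = 3.88062e+12 m.
Total orbital energy is E = −GMm/(2a); binding energy is E_bind = −E = GMm/(2a).
E_bind = 8.643e+16 · 7.555e+04 / (2 · 3.88062e+12) J ≈ 8.413e+08 J = 841.3 MJ.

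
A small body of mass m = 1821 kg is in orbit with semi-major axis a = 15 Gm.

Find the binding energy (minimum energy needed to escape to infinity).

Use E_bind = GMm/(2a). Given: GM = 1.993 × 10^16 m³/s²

Convert to SI: a = 15 Gm = 1.5e+10 m.
Total orbital energy is E = −GMm/(2a); binding energy is E_bind = −E = GMm/(2a).
E_bind = 1.993e+16 · 1821 / (2 · 1.5e+10) J ≈ 1.21e+09 J = 1.21 GJ.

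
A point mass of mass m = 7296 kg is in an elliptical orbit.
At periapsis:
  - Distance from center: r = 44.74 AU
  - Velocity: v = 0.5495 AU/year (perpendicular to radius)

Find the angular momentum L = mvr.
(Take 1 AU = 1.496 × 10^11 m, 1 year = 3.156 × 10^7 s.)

Convert to SI: r = 44.74 AU = 6.6931e+12 m; v = 0.5495 AU/year = 2604.73 m/s.
Since v is perpendicular to r, L = m · v · r.
L = 7296 · 2604.73 · 6.6931e+12 kg·m²/s ≈ 1.272e+20 kg·m²/s.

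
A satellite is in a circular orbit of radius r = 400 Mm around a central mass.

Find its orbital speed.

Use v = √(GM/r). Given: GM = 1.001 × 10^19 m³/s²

Convert to SI: r = 400 Mm = 4e+08 m.
For a circular orbit, gravity supplies the centripetal force, so v = √(GM / r).
v = √(1.001e+19 / 4e+08) m/s ≈ 1.582e+05 m/s = 158.2 km/s.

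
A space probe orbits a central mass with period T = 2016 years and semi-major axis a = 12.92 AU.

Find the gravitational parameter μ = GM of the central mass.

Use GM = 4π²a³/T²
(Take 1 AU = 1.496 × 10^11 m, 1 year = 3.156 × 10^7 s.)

Convert to SI: T = 2016 years = 6.3625e+10 s; a = 12.92 AU = 1.93283e+12 m.
GM = 4π² · a³ / T².
GM = 4π² · (1.93283e+12)³ / (6.3625e+10)² m³/s² ≈ 7.042e+16 m³/s² = 7.042 × 10^16 m³/s².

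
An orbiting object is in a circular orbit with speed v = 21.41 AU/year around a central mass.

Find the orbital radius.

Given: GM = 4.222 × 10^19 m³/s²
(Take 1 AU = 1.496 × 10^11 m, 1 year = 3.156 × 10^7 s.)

Convert to SI: v = 21.41 AU/year = 101487 m/s.
For a circular orbit, v² = GM / r, so r = GM / v².
r = 4.222e+19 / (101487)² m ≈ 4.099e+09 m = 0.0274 AU.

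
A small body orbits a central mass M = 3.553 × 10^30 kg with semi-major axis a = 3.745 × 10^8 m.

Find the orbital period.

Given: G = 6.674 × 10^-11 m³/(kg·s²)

GM = G · M = 6.674e-11 · 3.553e+30 = 2.37127e+20 m³/s².
Kepler's third law: T = 2π √(a³ / GM).
Substituting a = 3.745e+08 m and GM = 2.37127e+20 m³/s²:
T = 2π √((3.745e+08)³ / 2.37127e+20) s
T ≈ 2957 s = 49.29 minutes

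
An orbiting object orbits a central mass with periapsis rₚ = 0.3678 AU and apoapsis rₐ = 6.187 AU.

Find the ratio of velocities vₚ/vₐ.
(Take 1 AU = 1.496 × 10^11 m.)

Convert to SI: rₚ = 0.3678 AU = 5.50229e+10 m; rₐ = 6.187 AU = 9.25575e+11 m.
Conservation of angular momentum gives rₚvₚ = rₐvₐ, so vₚ/vₐ = rₐ/rₚ.
vₚ/vₐ = 9.25575e+11 / 5.50229e+10 ≈ 16.82.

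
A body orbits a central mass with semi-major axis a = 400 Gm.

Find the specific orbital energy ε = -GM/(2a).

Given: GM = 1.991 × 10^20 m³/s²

Convert to SI: a = 400 Gm = 4e+11 m.
ε = −GM / (2a).
ε = −1.991e+20 / (2 · 4e+11) J/kg ≈ -2.489e+08 J/kg = -248.9 MJ/kg.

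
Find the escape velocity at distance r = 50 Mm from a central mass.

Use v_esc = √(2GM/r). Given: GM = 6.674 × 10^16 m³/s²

Convert to SI: r = 50 Mm = 5e+07 m.
Escape velocity comes from setting total energy to zero: ½v² − GM/r = 0 ⇒ v_esc = √(2GM / r).
v_esc = √(2 · 6.674e+16 / 5e+07) m/s ≈ 5.167e+04 m/s = 51.67 km/s.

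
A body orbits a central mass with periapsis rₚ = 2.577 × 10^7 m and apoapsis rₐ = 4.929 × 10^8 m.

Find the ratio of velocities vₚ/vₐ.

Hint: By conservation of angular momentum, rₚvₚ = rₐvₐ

Conservation of angular momentum gives rₚvₚ = rₐvₐ, so vₚ/vₐ = rₐ/rₚ.
vₚ/vₐ = 4.929e+08 / 2.577e+07 ≈ 19.13.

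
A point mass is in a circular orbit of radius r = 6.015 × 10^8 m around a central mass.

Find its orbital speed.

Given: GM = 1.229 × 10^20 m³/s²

For a circular orbit, gravity supplies the centripetal force, so v = √(GM / r).
v = √(1.229e+20 / 6.015e+08) m/s ≈ 4.52e+05 m/s = 452 km/s.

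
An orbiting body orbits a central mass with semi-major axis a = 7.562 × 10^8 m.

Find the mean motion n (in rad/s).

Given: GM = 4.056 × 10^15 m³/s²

n = √(GM / a³).
n = √(4.056e+15 / (7.562e+08)³) rad/s ≈ 3.063e-06 rad/s.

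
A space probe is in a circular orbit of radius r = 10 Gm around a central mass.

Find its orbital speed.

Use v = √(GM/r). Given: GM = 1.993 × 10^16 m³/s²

Convert to SI: r = 10 Gm = 1e+10 m.
For a circular orbit, gravity supplies the centripetal force, so v = √(GM / r).
v = √(1.993e+16 / 1e+10) m/s ≈ 1412 m/s = 1.412 km/s.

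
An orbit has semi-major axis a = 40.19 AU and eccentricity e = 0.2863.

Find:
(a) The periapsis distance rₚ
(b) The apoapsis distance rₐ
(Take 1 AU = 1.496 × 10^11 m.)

Convert to SI: a = 40.19 AU = 6.01242e+12 m.
(a) rₚ = a(1 − e) = 6.01242e+12 · (1 − 0.2863) = 6.01242e+12 · 0.7137 ≈ 4.291e+12 m = 28.68 AU.
(b) rₐ = a(1 + e) = 6.01242e+12 · (1 + 0.2863) = 6.01242e+12 · 1.2863 ≈ 7.734e+12 m = 51.7 AU.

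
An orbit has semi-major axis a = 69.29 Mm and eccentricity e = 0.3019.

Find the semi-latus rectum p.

Convert to SI: a = 69.29 Mm = 6.929e+07 m.
p = a (1 − e²).
p = 6.929e+07 · (1 − (0.3019)²) = 6.929e+07 · 0.908856 ≈ 6.297e+07 m = 62.97 Mm.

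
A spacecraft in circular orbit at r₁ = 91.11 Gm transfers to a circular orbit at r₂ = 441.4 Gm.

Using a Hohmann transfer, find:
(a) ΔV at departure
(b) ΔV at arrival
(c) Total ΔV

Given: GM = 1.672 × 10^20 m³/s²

Convert to SI: r₁ = 91.11 Gm = 9.111e+10 m; r₂ = 441.4 Gm = 4.414e+11 m.
Transfer semi-major axis: a_t = (r₁ + r₂)/2 = (9.111e+10 + 4.414e+11)/2 = 2.66255e+11 m.
Circular speeds: v₁ = √(GM/r₁) = 42838.6 m/s, v₂ = √(GM/r₂) = 19462.6 m/s.
Transfer speeds (vis-viva v² = GM(2/r − 1/a_t)): v₁ᵗ = 55157.2 m/s, v₂ᵗ = 11385.1 m/s.
(a) ΔV₁ = |v₁ᵗ − v₁| ≈ 1.232e+04 m/s = 12.32 km/s.
(b) ΔV₂ = |v₂ − v₂ᵗ| ≈ 8078 m/s = 8.078 km/s.
(c) ΔV_total = ΔV₁ + ΔV₂ ≈ 2.04e+04 m/s = 20.4 km/s.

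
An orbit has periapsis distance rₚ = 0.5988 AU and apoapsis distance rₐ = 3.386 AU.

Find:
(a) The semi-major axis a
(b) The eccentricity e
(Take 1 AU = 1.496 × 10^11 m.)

Convert to SI: rₚ = 0.5988 AU = 8.95805e+10 m; rₐ = 3.386 AU = 5.06546e+11 m.
(a) a = (rₚ + rₐ) / 2 = (8.95805e+10 + 5.06546e+11) / 2 ≈ 2.981e+11 m = 1.992 AU.
(b) e = (rₐ − rₚ) / (rₐ + rₚ) = (5.06546e+11 − 8.95805e+10) / (5.06546e+11 + 8.95805e+10) ≈ 0.6995.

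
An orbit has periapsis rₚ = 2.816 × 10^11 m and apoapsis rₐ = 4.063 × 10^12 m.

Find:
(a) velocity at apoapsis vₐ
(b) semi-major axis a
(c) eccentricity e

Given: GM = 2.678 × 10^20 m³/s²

(a) With a = (rₚ + rₐ)/2 = 2.1723e+12 m, vₐ = √(GM (2/rₐ − 1/a)) = √(2.678e+20 · (2/4.063e+12 − 1/2.1723e+12)) m/s ≈ 2923 m/s
(b) a = (rₚ + rₐ)/2 = (2.816e+11 + 4.063e+12)/2 ≈ 2.172e+12 m
(c) e = (rₐ − rₚ)/(rₐ + rₚ) = (4.063e+12 − 2.816e+11)/(4.063e+12 + 2.816e+11) ≈ 0.8704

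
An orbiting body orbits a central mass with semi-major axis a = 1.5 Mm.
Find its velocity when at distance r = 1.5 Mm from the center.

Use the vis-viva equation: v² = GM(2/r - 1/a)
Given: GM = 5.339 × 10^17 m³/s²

Convert to SI: a = 1.5 Mm = 1.5e+06 m; r = 1.5 Mm = 1.5e+06 m.
Vis-viva: v = √(GM · (2/r − 1/a)).
2/r − 1/a = 2/1.5e+06 − 1/1.5e+06 = 6.66667e-07 m⁻¹.
v = √(5.339e+17 · 6.66667e-07) m/s ≈ 5.966e+05 m/s = 596.6 km/s.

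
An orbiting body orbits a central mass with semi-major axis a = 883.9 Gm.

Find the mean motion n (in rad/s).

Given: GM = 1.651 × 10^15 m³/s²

Convert to SI: a = 883.9 Gm = 8.839e+11 m.
n = √(GM / a³).
n = √(1.651e+15 / (8.839e+11)³) rad/s ≈ 4.89e-11 rad/s.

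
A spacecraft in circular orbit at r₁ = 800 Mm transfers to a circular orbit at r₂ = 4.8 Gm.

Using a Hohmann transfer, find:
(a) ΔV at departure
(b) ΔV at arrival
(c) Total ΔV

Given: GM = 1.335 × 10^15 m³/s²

Convert to SI: r₁ = 800 Mm = 8e+08 m; r₂ = 4.8 Gm = 4.8e+09 m.
Transfer semi-major axis: a_t = (r₁ + r₂)/2 = (8e+08 + 4.8e+09)/2 = 2.8e+09 m.
Circular speeds: v₁ = √(GM/r₁) = 1291.8 m/s, v₂ = √(GM/r₂) = 527.376 m/s.
Transfer speeds (vis-viva v² = GM(2/r − 1/a_t)): v₁ᵗ = 1691.36 m/s, v₂ᵗ = 281.894 m/s.
(a) ΔV₁ = |v₁ᵗ − v₁| ≈ 399.6 m/s = 399.6 m/s.
(b) ΔV₂ = |v₂ − v₂ᵗ| ≈ 245.5 m/s = 245.5 m/s.
(c) ΔV_total = ΔV₁ + ΔV₂ ≈ 645 m/s = 645 m/s.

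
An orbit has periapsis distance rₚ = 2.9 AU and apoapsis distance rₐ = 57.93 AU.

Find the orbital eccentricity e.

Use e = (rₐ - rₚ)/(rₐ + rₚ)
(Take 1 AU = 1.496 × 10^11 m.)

Convert to SI: rₚ = 2.9 AU = 4.3384e+11 m; rₐ = 57.93 AU = 8.66633e+12 m.
e = (rₐ − rₚ) / (rₐ + rₚ).
e = (8.66633e+12 − 4.3384e+11) / (8.66633e+12 + 4.3384e+11) = 8.23249e+12 / 9.10017e+12 ≈ 0.9047.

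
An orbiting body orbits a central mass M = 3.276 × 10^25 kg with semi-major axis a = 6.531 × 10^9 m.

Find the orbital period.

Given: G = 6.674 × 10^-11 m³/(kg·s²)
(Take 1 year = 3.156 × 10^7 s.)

GM = G · M = 6.674e-11 · 3.276e+25 = 2.1864e+15 m³/s².
Kepler's third law: T = 2π √(a³ / GM).
Substituting a = 6.531e+09 m and GM = 2.1864e+15 m³/s²:
T = 2π √((6.531e+09)³ / 2.1864e+15) s
T ≈ 7.092e+07 s = 2.247 years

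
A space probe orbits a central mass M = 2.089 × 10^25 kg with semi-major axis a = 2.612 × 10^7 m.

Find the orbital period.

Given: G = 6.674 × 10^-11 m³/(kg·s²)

GM = G · M = 6.674e-11 · 2.089e+25 = 1.3942e+15 m³/s².
Kepler's third law: T = 2π √(a³ / GM).
Substituting a = 2.612e+07 m and GM = 1.3942e+15 m³/s²:
T = 2π √((2.612e+07)³ / 1.3942e+15) s
T ≈ 2.246e+04 s = 6.24 hours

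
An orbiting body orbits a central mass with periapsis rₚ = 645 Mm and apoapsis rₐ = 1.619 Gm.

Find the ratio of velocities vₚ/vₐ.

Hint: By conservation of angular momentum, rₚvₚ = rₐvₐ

Convert to SI: rₚ = 645 Mm = 6.45e+08 m; rₐ = 1.619 Gm = 1.619e+09 m.
Conservation of angular momentum gives rₚvₚ = rₐvₐ, so vₚ/vₐ = rₐ/rₚ.
vₚ/vₐ = 1.619e+09 / 6.45e+08 ≈ 2.51.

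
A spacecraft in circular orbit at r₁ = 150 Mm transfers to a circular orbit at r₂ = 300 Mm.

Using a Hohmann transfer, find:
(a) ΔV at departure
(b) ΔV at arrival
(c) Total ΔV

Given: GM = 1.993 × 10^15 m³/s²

Convert to SI: r₁ = 150 Mm = 1.5e+08 m; r₂ = 300 Mm = 3e+08 m.
Transfer semi-major axis: a_t = (r₁ + r₂)/2 = (1.5e+08 + 3e+08)/2 = 2.25e+08 m.
Circular speeds: v₁ = √(GM/r₁) = 3645.09 m/s, v₂ = √(GM/r₂) = 2577.47 m/s.
Transfer speeds (vis-viva v² = GM(2/r − 1/a_t)): v₁ᵗ = 4208.99 m/s, v₂ᵗ = 2104.49 m/s.
(a) ΔV₁ = |v₁ᵗ − v₁| ≈ 563.9 m/s = 563.9 m/s.
(b) ΔV₂ = |v₂ − v₂ᵗ| ≈ 473 m/s = 473 m/s.
(c) ΔV_total = ΔV₁ + ΔV₂ ≈ 1037 m/s = 1.037 km/s.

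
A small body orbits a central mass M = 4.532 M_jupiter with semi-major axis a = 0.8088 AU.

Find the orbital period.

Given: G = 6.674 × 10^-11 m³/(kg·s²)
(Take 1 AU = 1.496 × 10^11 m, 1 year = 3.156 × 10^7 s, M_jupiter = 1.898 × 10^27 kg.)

Convert to SI: a = 0.8088 AU = 1.20996e+11 m; M = 4.532 M_jupiter = 8.60174e+27 kg.
GM = G · M = 6.674e-11 · 8.60174e+27 = 5.7408e+17 m³/s².
Kepler's third law: T = 2π √(a³ / GM).
Substituting a = 1.20996e+11 m and GM = 5.7408e+17 m³/s²:
T = 2π √((1.20996e+11)³ / 5.7408e+17) s
T ≈ 3.49e+08 s = 11.06 years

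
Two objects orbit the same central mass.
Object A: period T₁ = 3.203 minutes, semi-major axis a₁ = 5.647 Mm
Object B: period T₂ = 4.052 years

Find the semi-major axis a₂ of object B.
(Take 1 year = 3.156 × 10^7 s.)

Convert to SI: T₁ = 3.203 minutes = 192.18 s; a₁ = 5.647 Mm = 5.647e+06 m; T₂ = 4.052 years = 1.27881e+08 s.
Kepler's third law: (T₁/T₂)² = (a₁/a₂)³ ⇒ a₂ = a₁ · (T₂/T₁)^(2/3).
T₂/T₁ = 1.27881e+08 / 192.18 = 665424.
a₂ = 5.647e+06 · (665424)^(2/3) m ≈ 4.304e+10 m = 43.04 Gm.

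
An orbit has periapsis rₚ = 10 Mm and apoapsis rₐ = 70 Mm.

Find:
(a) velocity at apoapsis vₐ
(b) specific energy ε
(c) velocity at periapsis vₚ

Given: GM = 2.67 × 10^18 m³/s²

Convert to SI: rₚ = 10 Mm = 1e+07 m; rₐ = 70 Mm = 7e+07 m.
(a) With a = (rₚ + rₐ)/2 = 4e+07 m, vₐ = √(GM (2/rₐ − 1/a)) = √(2.67e+18 · (2/7e+07 − 1/4e+07)) m/s ≈ 9.765e+04 m/s
(b) With a = (rₚ + rₐ)/2 = 4e+07 m, ε = −GM/(2a) = −2.67e+18/(2 · 4e+07) J/kg ≈ -3.338e+10 J/kg
(c) With a = (rₚ + rₐ)/2 = 4e+07 m, vₚ = √(GM (2/rₚ − 1/a)) = √(2.67e+18 · (2/1e+07 − 1/4e+07)) m/s ≈ 6.836e+05 m/s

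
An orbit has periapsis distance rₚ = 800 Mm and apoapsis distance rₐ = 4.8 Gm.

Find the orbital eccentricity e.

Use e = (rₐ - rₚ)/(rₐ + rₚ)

Convert to SI: rₚ = 800 Mm = 8e+08 m; rₐ = 4.8 Gm = 4.8e+09 m.
e = (rₐ − rₚ) / (rₐ + rₚ).
e = (4.8e+09 − 8e+08) / (4.8e+09 + 8e+08) = 4e+09 / 5.6e+09 ≈ 0.7143.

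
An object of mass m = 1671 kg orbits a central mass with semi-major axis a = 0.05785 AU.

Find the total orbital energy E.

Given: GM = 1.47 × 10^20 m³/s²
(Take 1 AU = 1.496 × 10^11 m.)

Convert to SI: a = 0.05785 AU = 8.65436e+09 m.
E = −GMm / (2a).
E = −1.47e+20 · 1671 / (2 · 8.65436e+09) J ≈ -1.419e+13 J = -14.19 TJ.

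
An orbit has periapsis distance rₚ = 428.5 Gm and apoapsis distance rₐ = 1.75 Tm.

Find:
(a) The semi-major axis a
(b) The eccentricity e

Convert to SI: rₚ = 428.5 Gm = 4.285e+11 m; rₐ = 1.75 Tm = 1.75e+12 m.
(a) a = (rₚ + rₐ) / 2 = (4.285e+11 + 1.75e+12) / 2 ≈ 1.089e+12 m = 1.089 Tm.
(b) e = (rₐ − rₚ) / (rₐ + rₚ) = (1.75e+12 − 4.285e+11) / (1.75e+12 + 4.285e+11) ≈ 0.6066.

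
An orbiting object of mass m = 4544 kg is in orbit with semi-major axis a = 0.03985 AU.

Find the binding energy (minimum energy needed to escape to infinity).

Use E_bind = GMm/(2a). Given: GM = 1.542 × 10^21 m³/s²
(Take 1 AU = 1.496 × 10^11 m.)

Convert to SI: a = 0.03985 AU = 5.96156e+09 m.
Total orbital energy is E = −GMm/(2a); binding energy is E_bind = −E = GMm/(2a).
E_bind = 1.542e+21 · 4544 / (2 · 5.96156e+09) J ≈ 5.877e+14 J = 587.7 TJ.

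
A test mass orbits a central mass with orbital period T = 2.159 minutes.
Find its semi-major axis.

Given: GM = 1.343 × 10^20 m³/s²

Convert to SI: T = 2.159 minutes = 129.54 s.
Invert Kepler's third law: a = (GM · T² / (4π²))^(1/3).
Substituting T = 129.54 s and GM = 1.343e+20 m³/s²:
a = (1.343e+20 · (129.54)² / (4π²))^(1/3) m
a ≈ 3.85e+07 m = 38.5 Mm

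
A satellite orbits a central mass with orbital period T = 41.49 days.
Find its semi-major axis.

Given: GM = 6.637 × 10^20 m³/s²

Convert to SI: T = 41.49 days = 3.58474e+06 s.
Invert Kepler's third law: a = (GM · T² / (4π²))^(1/3).
Substituting T = 3.58474e+06 s and GM = 6.637e+20 m³/s²:
a = (6.637e+20 · (3.58474e+06)² / (4π²))^(1/3) m
a ≈ 6e+10 m = 60 Gm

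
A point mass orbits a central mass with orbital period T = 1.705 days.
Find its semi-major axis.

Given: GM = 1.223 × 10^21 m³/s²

Convert to SI: T = 1.705 days = 147312 s.
Invert Kepler's third law: a = (GM · T² / (4π²))^(1/3).
Substituting T = 147312 s and GM = 1.223e+21 m³/s²:
a = (1.223e+21 · (147312)² / (4π²))^(1/3) m
a ≈ 8.76e+09 m = 8.76 × 10^9 m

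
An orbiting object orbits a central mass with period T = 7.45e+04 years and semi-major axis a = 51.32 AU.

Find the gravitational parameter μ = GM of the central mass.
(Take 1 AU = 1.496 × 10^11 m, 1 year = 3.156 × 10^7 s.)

Convert to SI: T = 7.45e+04 years = 2.35122e+12 s; a = 51.32 AU = 7.67747e+12 m.
GM = 4π² · a³ / T².
GM = 4π² · (7.67747e+12)³ / (2.35122e+12)² m³/s² ≈ 3.232e+15 m³/s² = 3.232 × 10^15 m³/s².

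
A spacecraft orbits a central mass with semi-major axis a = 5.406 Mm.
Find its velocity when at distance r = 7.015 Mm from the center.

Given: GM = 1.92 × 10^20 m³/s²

Convert to SI: a = 5.406 Mm = 5.406e+06 m; r = 7.015 Mm = 7.015e+06 m.
Vis-viva: v = √(GM · (2/r − 1/a)).
2/r − 1/a = 2/7.015e+06 − 1/5.406e+06 = 1.00124e-07 m⁻¹.
v = √(1.92e+20 · 1.00124e-07) m/s ≈ 4.384e+06 m/s = 4384 km/s.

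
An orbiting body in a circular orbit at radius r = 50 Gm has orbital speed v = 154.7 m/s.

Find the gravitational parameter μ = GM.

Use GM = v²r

Convert to SI: r = 50 Gm = 5e+10 m.
For a circular orbit v² = GM/r, so GM = v² · r.
GM = (154.7)² · 5e+10 m³/s² ≈ 1.197e+15 m³/s² = 1.197 × 10^15 m³/s².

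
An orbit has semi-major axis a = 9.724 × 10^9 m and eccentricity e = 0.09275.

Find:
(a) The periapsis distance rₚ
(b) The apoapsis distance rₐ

(a) rₚ = a(1 − e) = 9.724e+09 · (1 − 0.09275) = 9.724e+09 · 0.90725 ≈ 8.822e+09 m = 8.822 × 10^9 m.
(b) rₐ = a(1 + e) = 9.724e+09 · (1 + 0.09275) = 9.724e+09 · 1.09275 ≈ 1.063e+10 m = 1.063 × 10^10 m.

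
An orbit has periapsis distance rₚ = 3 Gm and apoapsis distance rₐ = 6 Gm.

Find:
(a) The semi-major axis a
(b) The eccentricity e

Convert to SI: rₚ = 3 Gm = 3e+09 m; rₐ = 6 Gm = 6e+09 m.
(a) a = (rₚ + rₐ) / 2 = (3e+09 + 6e+09) / 2 ≈ 4.5e+09 m = 4.5 Gm.
(b) e = (rₐ − rₚ) / (rₐ + rₚ) = (6e+09 − 3e+09) / (6e+09 + 3e+09) ≈ 0.3333.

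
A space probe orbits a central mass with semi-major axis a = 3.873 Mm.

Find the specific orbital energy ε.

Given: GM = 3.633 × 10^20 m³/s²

Convert to SI: a = 3.873 Mm = 3.873e+06 m.
ε = −GM / (2a).
ε = −3.633e+20 / (2 · 3.873e+06) J/kg ≈ -4.69e+13 J/kg = -4.69e+04 GJ/kg.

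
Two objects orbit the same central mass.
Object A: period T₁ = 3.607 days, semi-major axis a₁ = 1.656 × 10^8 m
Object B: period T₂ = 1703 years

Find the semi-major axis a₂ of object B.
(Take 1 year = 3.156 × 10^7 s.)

Convert to SI: T₁ = 3.607 days = 311645 s; T₂ = 1703 years = 5.37467e+10 s.
Kepler's third law: (T₁/T₂)² = (a₁/a₂)³ ⇒ a₂ = a₁ · (T₂/T₁)^(2/3).
T₂/T₁ = 5.37467e+10 / 311645 = 172461.
a₂ = 1.656e+08 · (172461)^(2/3) m ≈ 5.131e+11 m = 5.131 × 10^11 m.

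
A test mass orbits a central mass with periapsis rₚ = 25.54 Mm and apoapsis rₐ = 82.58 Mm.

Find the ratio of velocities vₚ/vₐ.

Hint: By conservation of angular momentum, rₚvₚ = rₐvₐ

Convert to SI: rₚ = 25.54 Mm = 2.554e+07 m; rₐ = 82.58 Mm = 8.258e+07 m.
Conservation of angular momentum gives rₚvₚ = rₐvₐ, so vₚ/vₐ = rₐ/rₚ.
vₚ/vₐ = 8.258e+07 / 2.554e+07 ≈ 3.233.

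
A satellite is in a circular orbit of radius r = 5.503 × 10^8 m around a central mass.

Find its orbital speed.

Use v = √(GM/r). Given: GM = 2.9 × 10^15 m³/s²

For a circular orbit, gravity supplies the centripetal force, so v = √(GM / r).
v = √(2.9e+15 / 5.503e+08) m/s ≈ 2296 m/s = 2.296 km/s.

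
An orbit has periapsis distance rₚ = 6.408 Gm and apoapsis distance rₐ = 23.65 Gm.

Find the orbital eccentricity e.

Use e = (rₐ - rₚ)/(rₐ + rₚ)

Convert to SI: rₚ = 6.408 Gm = 6.408e+09 m; rₐ = 23.65 Gm = 2.365e+10 m.
e = (rₐ − rₚ) / (rₐ + rₚ).
e = (2.365e+10 − 6.408e+09) / (2.365e+10 + 6.408e+09) = 1.7242e+10 / 3.0058e+10 ≈ 0.5736.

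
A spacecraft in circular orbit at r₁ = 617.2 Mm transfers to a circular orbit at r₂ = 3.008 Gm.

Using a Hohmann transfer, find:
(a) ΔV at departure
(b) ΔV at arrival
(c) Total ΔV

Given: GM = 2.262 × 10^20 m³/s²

Convert to SI: r₁ = 617.2 Mm = 6.172e+08 m; r₂ = 3.008 Gm = 3.008e+09 m.
Transfer semi-major axis: a_t = (r₁ + r₂)/2 = (6.172e+08 + 3.008e+09)/2 = 1.8126e+09 m.
Circular speeds: v₁ = √(GM/r₁) = 605387 m/s, v₂ = √(GM/r₂) = 274225 m/s.
Transfer speeds (vis-viva v² = GM(2/r − 1/a_t)): v₁ᵗ = 779868 m/s, v₂ᵗ = 160018 m/s.
(a) ΔV₁ = |v₁ᵗ − v₁| ≈ 1.745e+05 m/s = 174.5 km/s.
(b) ΔV₂ = |v₂ − v₂ᵗ| ≈ 1.142e+05 m/s = 114.2 km/s.
(c) ΔV_total = ΔV₁ + ΔV₂ ≈ 2.887e+05 m/s = 288.7 km/s.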